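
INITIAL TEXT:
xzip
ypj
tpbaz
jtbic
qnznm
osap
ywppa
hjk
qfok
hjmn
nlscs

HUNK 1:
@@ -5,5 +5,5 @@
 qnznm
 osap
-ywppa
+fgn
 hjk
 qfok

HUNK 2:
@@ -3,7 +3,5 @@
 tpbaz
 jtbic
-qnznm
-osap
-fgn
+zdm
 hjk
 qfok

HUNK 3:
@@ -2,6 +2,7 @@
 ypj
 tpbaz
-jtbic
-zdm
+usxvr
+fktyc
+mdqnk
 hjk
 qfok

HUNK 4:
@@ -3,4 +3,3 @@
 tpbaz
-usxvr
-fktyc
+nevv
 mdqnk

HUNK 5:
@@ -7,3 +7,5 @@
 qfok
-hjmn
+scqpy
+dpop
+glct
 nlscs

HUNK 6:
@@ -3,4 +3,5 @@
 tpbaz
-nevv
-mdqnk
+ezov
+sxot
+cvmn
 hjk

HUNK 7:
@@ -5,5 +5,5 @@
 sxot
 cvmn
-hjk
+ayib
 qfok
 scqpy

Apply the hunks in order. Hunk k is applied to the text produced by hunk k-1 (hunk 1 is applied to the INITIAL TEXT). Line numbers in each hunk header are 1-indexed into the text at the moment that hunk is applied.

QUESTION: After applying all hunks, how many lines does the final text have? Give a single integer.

Hunk 1: at line 5 remove [ywppa] add [fgn] -> 11 lines: xzip ypj tpbaz jtbic qnznm osap fgn hjk qfok hjmn nlscs
Hunk 2: at line 3 remove [qnznm,osap,fgn] add [zdm] -> 9 lines: xzip ypj tpbaz jtbic zdm hjk qfok hjmn nlscs
Hunk 3: at line 2 remove [jtbic,zdm] add [usxvr,fktyc,mdqnk] -> 10 lines: xzip ypj tpbaz usxvr fktyc mdqnk hjk qfok hjmn nlscs
Hunk 4: at line 3 remove [usxvr,fktyc] add [nevv] -> 9 lines: xzip ypj tpbaz nevv mdqnk hjk qfok hjmn nlscs
Hunk 5: at line 7 remove [hjmn] add [scqpy,dpop,glct] -> 11 lines: xzip ypj tpbaz nevv mdqnk hjk qfok scqpy dpop glct nlscs
Hunk 6: at line 3 remove [nevv,mdqnk] add [ezov,sxot,cvmn] -> 12 lines: xzip ypj tpbaz ezov sxot cvmn hjk qfok scqpy dpop glct nlscs
Hunk 7: at line 5 remove [hjk] add [ayib] -> 12 lines: xzip ypj tpbaz ezov sxot cvmn ayib qfok scqpy dpop glct nlscs
Final line count: 12

Answer: 12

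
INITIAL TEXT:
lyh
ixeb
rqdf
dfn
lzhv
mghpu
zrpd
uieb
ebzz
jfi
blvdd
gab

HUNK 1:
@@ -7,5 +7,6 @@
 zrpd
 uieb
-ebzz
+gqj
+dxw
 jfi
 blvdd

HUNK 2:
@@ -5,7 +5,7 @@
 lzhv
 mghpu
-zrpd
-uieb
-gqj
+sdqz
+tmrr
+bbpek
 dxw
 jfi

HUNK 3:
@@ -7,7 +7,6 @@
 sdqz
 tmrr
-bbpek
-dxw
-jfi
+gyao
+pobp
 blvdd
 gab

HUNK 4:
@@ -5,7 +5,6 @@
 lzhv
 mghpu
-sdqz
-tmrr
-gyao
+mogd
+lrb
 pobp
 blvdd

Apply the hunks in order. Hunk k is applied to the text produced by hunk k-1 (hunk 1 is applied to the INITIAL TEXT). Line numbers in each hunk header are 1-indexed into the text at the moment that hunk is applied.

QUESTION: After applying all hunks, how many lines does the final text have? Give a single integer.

Hunk 1: at line 7 remove [ebzz] add [gqj,dxw] -> 13 lines: lyh ixeb rqdf dfn lzhv mghpu zrpd uieb gqj dxw jfi blvdd gab
Hunk 2: at line 5 remove [zrpd,uieb,gqj] add [sdqz,tmrr,bbpek] -> 13 lines: lyh ixeb rqdf dfn lzhv mghpu sdqz tmrr bbpek dxw jfi blvdd gab
Hunk 3: at line 7 remove [bbpek,dxw,jfi] add [gyao,pobp] -> 12 lines: lyh ixeb rqdf dfn lzhv mghpu sdqz tmrr gyao pobp blvdd gab
Hunk 4: at line 5 remove [sdqz,tmrr,gyao] add [mogd,lrb] -> 11 lines: lyh ixeb rqdf dfn lzhv mghpu mogd lrb pobp blvdd gab
Final line count: 11

Answer: 11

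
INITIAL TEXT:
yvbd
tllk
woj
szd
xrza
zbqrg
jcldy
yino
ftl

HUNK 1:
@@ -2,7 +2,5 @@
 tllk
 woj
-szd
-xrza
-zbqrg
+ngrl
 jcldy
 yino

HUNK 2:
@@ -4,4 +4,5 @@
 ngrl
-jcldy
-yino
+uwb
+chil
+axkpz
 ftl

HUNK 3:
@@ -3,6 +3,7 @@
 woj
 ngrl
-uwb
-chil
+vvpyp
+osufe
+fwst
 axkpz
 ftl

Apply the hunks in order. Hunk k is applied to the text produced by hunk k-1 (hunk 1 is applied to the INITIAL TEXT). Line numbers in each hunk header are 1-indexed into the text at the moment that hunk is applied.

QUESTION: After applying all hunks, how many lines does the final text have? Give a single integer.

Hunk 1: at line 2 remove [szd,xrza,zbqrg] add [ngrl] -> 7 lines: yvbd tllk woj ngrl jcldy yino ftl
Hunk 2: at line 4 remove [jcldy,yino] add [uwb,chil,axkpz] -> 8 lines: yvbd tllk woj ngrl uwb chil axkpz ftl
Hunk 3: at line 3 remove [uwb,chil] add [vvpyp,osufe,fwst] -> 9 lines: yvbd tllk woj ngrl vvpyp osufe fwst axkpz ftl
Final line count: 9

Answer: 9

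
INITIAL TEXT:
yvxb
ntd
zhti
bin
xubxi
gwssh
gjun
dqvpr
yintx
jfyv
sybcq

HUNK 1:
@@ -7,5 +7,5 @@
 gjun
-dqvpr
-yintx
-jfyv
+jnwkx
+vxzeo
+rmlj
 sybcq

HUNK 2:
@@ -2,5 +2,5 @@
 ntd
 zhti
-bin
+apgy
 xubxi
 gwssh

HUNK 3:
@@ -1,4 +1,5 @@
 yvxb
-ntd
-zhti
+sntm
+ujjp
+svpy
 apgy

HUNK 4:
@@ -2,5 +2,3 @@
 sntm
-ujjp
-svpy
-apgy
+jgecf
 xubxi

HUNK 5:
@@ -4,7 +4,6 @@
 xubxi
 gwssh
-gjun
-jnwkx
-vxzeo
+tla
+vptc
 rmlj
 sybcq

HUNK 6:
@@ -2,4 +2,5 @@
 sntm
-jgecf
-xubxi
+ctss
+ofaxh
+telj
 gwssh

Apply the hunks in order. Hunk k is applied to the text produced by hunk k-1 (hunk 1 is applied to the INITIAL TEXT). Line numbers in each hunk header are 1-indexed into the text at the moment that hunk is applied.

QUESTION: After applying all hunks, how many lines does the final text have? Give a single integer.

Answer: 10

Derivation:
Hunk 1: at line 7 remove [dqvpr,yintx,jfyv] add [jnwkx,vxzeo,rmlj] -> 11 lines: yvxb ntd zhti bin xubxi gwssh gjun jnwkx vxzeo rmlj sybcq
Hunk 2: at line 2 remove [bin] add [apgy] -> 11 lines: yvxb ntd zhti apgy xubxi gwssh gjun jnwkx vxzeo rmlj sybcq
Hunk 3: at line 1 remove [ntd,zhti] add [sntm,ujjp,svpy] -> 12 lines: yvxb sntm ujjp svpy apgy xubxi gwssh gjun jnwkx vxzeo rmlj sybcq
Hunk 4: at line 2 remove [ujjp,svpy,apgy] add [jgecf] -> 10 lines: yvxb sntm jgecf xubxi gwssh gjun jnwkx vxzeo rmlj sybcq
Hunk 5: at line 4 remove [gjun,jnwkx,vxzeo] add [tla,vptc] -> 9 lines: yvxb sntm jgecf xubxi gwssh tla vptc rmlj sybcq
Hunk 6: at line 2 remove [jgecf,xubxi] add [ctss,ofaxh,telj] -> 10 lines: yvxb sntm ctss ofaxh telj gwssh tla vptc rmlj sybcq
Final line count: 10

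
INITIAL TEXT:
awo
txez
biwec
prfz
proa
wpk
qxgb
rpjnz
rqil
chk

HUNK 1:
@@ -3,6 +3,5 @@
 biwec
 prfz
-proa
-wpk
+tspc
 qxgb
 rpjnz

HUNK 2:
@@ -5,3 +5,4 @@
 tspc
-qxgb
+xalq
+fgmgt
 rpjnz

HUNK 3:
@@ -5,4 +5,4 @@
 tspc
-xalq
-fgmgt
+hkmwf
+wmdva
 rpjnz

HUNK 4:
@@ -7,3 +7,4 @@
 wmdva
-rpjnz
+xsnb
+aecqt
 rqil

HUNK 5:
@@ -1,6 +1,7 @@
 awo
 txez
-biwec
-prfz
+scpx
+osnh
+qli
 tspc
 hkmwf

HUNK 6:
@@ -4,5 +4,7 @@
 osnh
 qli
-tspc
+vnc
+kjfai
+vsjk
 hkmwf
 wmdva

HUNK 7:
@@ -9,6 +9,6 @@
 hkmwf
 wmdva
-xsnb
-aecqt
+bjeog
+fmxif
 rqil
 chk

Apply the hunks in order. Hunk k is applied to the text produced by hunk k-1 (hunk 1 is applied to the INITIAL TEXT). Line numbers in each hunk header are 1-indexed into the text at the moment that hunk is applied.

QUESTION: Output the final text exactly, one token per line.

Hunk 1: at line 3 remove [proa,wpk] add [tspc] -> 9 lines: awo txez biwec prfz tspc qxgb rpjnz rqil chk
Hunk 2: at line 5 remove [qxgb] add [xalq,fgmgt] -> 10 lines: awo txez biwec prfz tspc xalq fgmgt rpjnz rqil chk
Hunk 3: at line 5 remove [xalq,fgmgt] add [hkmwf,wmdva] -> 10 lines: awo txez biwec prfz tspc hkmwf wmdva rpjnz rqil chk
Hunk 4: at line 7 remove [rpjnz] add [xsnb,aecqt] -> 11 lines: awo txez biwec prfz tspc hkmwf wmdva xsnb aecqt rqil chk
Hunk 5: at line 1 remove [biwec,prfz] add [scpx,osnh,qli] -> 12 lines: awo txez scpx osnh qli tspc hkmwf wmdva xsnb aecqt rqil chk
Hunk 6: at line 4 remove [tspc] add [vnc,kjfai,vsjk] -> 14 lines: awo txez scpx osnh qli vnc kjfai vsjk hkmwf wmdva xsnb aecqt rqil chk
Hunk 7: at line 9 remove [xsnb,aecqt] add [bjeog,fmxif] -> 14 lines: awo txez scpx osnh qli vnc kjfai vsjk hkmwf wmdva bjeog fmxif rqil chk

Answer: awo
txez
scpx
osnh
qli
vnc
kjfai
vsjk
hkmwf
wmdva
bjeog
fmxif
rqil
chk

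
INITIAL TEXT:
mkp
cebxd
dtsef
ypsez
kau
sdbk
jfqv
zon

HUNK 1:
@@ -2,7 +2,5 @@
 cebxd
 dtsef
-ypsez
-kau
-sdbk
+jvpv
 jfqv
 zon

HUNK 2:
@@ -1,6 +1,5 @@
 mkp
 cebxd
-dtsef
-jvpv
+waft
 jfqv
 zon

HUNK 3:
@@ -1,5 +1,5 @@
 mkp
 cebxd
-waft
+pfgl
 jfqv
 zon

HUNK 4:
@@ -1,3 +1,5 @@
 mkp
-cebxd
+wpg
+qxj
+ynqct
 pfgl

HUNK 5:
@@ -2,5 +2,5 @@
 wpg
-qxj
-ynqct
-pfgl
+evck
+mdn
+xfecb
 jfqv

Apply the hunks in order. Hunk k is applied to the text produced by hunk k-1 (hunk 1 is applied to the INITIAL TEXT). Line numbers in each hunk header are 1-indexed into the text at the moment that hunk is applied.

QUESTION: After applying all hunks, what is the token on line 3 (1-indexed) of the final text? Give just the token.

Hunk 1: at line 2 remove [ypsez,kau,sdbk] add [jvpv] -> 6 lines: mkp cebxd dtsef jvpv jfqv zon
Hunk 2: at line 1 remove [dtsef,jvpv] add [waft] -> 5 lines: mkp cebxd waft jfqv zon
Hunk 3: at line 1 remove [waft] add [pfgl] -> 5 lines: mkp cebxd pfgl jfqv zon
Hunk 4: at line 1 remove [cebxd] add [wpg,qxj,ynqct] -> 7 lines: mkp wpg qxj ynqct pfgl jfqv zon
Hunk 5: at line 2 remove [qxj,ynqct,pfgl] add [evck,mdn,xfecb] -> 7 lines: mkp wpg evck mdn xfecb jfqv zon
Final line 3: evck

Answer: evck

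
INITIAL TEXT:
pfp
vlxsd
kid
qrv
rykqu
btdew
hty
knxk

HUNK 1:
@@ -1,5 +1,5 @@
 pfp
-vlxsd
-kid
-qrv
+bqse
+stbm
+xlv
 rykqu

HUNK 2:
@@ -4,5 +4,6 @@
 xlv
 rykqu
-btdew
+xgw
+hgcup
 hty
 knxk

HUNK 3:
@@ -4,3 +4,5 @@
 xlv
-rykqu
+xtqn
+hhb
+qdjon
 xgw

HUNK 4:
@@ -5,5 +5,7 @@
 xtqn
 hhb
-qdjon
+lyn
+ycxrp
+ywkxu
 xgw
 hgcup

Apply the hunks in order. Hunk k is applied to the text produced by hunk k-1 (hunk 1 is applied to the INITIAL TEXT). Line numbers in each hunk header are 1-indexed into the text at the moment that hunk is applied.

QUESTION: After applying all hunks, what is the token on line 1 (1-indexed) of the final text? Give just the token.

Hunk 1: at line 1 remove [vlxsd,kid,qrv] add [bqse,stbm,xlv] -> 8 lines: pfp bqse stbm xlv rykqu btdew hty knxk
Hunk 2: at line 4 remove [btdew] add [xgw,hgcup] -> 9 lines: pfp bqse stbm xlv rykqu xgw hgcup hty knxk
Hunk 3: at line 4 remove [rykqu] add [xtqn,hhb,qdjon] -> 11 lines: pfp bqse stbm xlv xtqn hhb qdjon xgw hgcup hty knxk
Hunk 4: at line 5 remove [qdjon] add [lyn,ycxrp,ywkxu] -> 13 lines: pfp bqse stbm xlv xtqn hhb lyn ycxrp ywkxu xgw hgcup hty knxk
Final line 1: pfp

Answer: pfp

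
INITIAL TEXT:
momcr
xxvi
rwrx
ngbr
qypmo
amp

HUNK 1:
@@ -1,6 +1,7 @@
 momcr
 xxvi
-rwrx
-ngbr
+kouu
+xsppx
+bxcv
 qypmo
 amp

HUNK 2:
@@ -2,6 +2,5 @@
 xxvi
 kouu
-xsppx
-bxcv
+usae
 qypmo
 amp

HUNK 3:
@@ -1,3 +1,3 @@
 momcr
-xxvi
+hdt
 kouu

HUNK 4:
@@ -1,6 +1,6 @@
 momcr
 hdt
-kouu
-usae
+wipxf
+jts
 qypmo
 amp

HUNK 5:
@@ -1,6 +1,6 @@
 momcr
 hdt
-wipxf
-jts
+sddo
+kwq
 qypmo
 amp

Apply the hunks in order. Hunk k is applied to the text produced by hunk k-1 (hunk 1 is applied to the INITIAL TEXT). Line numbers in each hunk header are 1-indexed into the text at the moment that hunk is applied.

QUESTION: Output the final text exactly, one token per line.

Answer: momcr
hdt
sddo
kwq
qypmo
amp

Derivation:
Hunk 1: at line 1 remove [rwrx,ngbr] add [kouu,xsppx,bxcv] -> 7 lines: momcr xxvi kouu xsppx bxcv qypmo amp
Hunk 2: at line 2 remove [xsppx,bxcv] add [usae] -> 6 lines: momcr xxvi kouu usae qypmo amp
Hunk 3: at line 1 remove [xxvi] add [hdt] -> 6 lines: momcr hdt kouu usae qypmo amp
Hunk 4: at line 1 remove [kouu,usae] add [wipxf,jts] -> 6 lines: momcr hdt wipxf jts qypmo amp
Hunk 5: at line 1 remove [wipxf,jts] add [sddo,kwq] -> 6 lines: momcr hdt sddo kwq qypmo amp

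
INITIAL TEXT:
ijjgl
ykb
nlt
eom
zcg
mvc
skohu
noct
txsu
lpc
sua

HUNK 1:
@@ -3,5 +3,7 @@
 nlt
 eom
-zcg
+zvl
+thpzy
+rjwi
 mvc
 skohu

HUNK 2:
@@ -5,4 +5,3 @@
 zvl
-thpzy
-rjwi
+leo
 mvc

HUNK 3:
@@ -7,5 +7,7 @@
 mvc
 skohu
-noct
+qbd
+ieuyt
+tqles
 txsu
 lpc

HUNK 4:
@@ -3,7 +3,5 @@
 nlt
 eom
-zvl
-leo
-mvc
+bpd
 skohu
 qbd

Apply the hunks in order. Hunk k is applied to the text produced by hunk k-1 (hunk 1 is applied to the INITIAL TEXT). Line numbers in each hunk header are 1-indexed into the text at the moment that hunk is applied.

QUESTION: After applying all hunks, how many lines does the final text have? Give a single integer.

Hunk 1: at line 3 remove [zcg] add [zvl,thpzy,rjwi] -> 13 lines: ijjgl ykb nlt eom zvl thpzy rjwi mvc skohu noct txsu lpc sua
Hunk 2: at line 5 remove [thpzy,rjwi] add [leo] -> 12 lines: ijjgl ykb nlt eom zvl leo mvc skohu noct txsu lpc sua
Hunk 3: at line 7 remove [noct] add [qbd,ieuyt,tqles] -> 14 lines: ijjgl ykb nlt eom zvl leo mvc skohu qbd ieuyt tqles txsu lpc sua
Hunk 4: at line 3 remove [zvl,leo,mvc] add [bpd] -> 12 lines: ijjgl ykb nlt eom bpd skohu qbd ieuyt tqles txsu lpc sua
Final line count: 12

Answer: 12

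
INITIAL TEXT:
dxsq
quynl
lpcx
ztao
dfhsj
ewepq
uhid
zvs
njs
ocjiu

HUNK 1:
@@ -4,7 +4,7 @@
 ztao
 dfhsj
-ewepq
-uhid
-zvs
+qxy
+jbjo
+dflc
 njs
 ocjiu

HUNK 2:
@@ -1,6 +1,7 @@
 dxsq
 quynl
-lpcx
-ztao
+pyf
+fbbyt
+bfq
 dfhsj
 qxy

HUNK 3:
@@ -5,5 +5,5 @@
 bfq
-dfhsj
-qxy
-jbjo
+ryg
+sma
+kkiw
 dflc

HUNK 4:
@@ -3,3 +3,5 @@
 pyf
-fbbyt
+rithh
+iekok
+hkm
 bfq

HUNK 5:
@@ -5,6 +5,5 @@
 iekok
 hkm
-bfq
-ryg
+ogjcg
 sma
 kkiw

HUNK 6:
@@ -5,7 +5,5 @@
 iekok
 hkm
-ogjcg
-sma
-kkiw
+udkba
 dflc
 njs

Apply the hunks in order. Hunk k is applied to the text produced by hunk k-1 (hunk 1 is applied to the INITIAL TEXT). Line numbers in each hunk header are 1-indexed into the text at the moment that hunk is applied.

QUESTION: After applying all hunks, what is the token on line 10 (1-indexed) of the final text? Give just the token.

Answer: ocjiu

Derivation:
Hunk 1: at line 4 remove [ewepq,uhid,zvs] add [qxy,jbjo,dflc] -> 10 lines: dxsq quynl lpcx ztao dfhsj qxy jbjo dflc njs ocjiu
Hunk 2: at line 1 remove [lpcx,ztao] add [pyf,fbbyt,bfq] -> 11 lines: dxsq quynl pyf fbbyt bfq dfhsj qxy jbjo dflc njs ocjiu
Hunk 3: at line 5 remove [dfhsj,qxy,jbjo] add [ryg,sma,kkiw] -> 11 lines: dxsq quynl pyf fbbyt bfq ryg sma kkiw dflc njs ocjiu
Hunk 4: at line 3 remove [fbbyt] add [rithh,iekok,hkm] -> 13 lines: dxsq quynl pyf rithh iekok hkm bfq ryg sma kkiw dflc njs ocjiu
Hunk 5: at line 5 remove [bfq,ryg] add [ogjcg] -> 12 lines: dxsq quynl pyf rithh iekok hkm ogjcg sma kkiw dflc njs ocjiu
Hunk 6: at line 5 remove [ogjcg,sma,kkiw] add [udkba] -> 10 lines: dxsq quynl pyf rithh iekok hkm udkba dflc njs ocjiu
Final line 10: ocjiu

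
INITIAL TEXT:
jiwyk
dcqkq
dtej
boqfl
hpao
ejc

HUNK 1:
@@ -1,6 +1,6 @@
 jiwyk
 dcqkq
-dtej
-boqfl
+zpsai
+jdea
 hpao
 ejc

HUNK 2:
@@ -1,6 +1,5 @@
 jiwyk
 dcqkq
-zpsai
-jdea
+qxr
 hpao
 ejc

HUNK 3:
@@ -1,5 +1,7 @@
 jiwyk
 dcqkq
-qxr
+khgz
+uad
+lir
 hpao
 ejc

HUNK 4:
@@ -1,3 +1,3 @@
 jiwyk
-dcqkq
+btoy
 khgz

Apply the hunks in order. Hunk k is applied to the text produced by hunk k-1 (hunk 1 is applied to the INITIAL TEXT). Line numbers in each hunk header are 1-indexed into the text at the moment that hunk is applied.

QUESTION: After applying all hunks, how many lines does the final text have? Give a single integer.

Hunk 1: at line 1 remove [dtej,boqfl] add [zpsai,jdea] -> 6 lines: jiwyk dcqkq zpsai jdea hpao ejc
Hunk 2: at line 1 remove [zpsai,jdea] add [qxr] -> 5 lines: jiwyk dcqkq qxr hpao ejc
Hunk 3: at line 1 remove [qxr] add [khgz,uad,lir] -> 7 lines: jiwyk dcqkq khgz uad lir hpao ejc
Hunk 4: at line 1 remove [dcqkq] add [btoy] -> 7 lines: jiwyk btoy khgz uad lir hpao ejc
Final line count: 7

Answer: 7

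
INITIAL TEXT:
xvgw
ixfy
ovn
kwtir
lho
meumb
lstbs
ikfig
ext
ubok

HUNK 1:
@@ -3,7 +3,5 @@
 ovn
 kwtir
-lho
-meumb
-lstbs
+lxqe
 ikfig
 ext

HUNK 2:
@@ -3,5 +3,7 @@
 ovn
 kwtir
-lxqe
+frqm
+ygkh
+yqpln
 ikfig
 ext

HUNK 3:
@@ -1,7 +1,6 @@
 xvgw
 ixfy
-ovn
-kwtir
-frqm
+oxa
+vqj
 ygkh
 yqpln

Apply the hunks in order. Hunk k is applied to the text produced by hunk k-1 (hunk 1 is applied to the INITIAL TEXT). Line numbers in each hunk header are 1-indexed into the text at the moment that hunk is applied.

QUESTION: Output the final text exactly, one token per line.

Answer: xvgw
ixfy
oxa
vqj
ygkh
yqpln
ikfig
ext
ubok

Derivation:
Hunk 1: at line 3 remove [lho,meumb,lstbs] add [lxqe] -> 8 lines: xvgw ixfy ovn kwtir lxqe ikfig ext ubok
Hunk 2: at line 3 remove [lxqe] add [frqm,ygkh,yqpln] -> 10 lines: xvgw ixfy ovn kwtir frqm ygkh yqpln ikfig ext ubok
Hunk 3: at line 1 remove [ovn,kwtir,frqm] add [oxa,vqj] -> 9 lines: xvgw ixfy oxa vqj ygkh yqpln ikfig ext ubok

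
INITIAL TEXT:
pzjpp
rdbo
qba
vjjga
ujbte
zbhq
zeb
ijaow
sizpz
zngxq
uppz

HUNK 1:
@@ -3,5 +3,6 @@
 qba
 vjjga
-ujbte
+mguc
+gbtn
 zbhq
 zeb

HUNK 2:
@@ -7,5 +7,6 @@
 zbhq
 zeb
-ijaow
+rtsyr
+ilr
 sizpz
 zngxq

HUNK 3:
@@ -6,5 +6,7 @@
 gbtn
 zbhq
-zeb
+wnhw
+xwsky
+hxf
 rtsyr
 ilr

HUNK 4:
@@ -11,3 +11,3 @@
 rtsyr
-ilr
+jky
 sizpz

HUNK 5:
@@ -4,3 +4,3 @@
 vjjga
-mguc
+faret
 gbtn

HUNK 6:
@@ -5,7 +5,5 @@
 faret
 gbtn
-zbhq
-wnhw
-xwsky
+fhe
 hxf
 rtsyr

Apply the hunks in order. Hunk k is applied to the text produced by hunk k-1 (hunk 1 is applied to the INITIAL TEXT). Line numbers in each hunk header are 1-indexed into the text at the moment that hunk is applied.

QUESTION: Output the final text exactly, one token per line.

Answer: pzjpp
rdbo
qba
vjjga
faret
gbtn
fhe
hxf
rtsyr
jky
sizpz
zngxq
uppz

Derivation:
Hunk 1: at line 3 remove [ujbte] add [mguc,gbtn] -> 12 lines: pzjpp rdbo qba vjjga mguc gbtn zbhq zeb ijaow sizpz zngxq uppz
Hunk 2: at line 7 remove [ijaow] add [rtsyr,ilr] -> 13 lines: pzjpp rdbo qba vjjga mguc gbtn zbhq zeb rtsyr ilr sizpz zngxq uppz
Hunk 3: at line 6 remove [zeb] add [wnhw,xwsky,hxf] -> 15 lines: pzjpp rdbo qba vjjga mguc gbtn zbhq wnhw xwsky hxf rtsyr ilr sizpz zngxq uppz
Hunk 4: at line 11 remove [ilr] add [jky] -> 15 lines: pzjpp rdbo qba vjjga mguc gbtn zbhq wnhw xwsky hxf rtsyr jky sizpz zngxq uppz
Hunk 5: at line 4 remove [mguc] add [faret] -> 15 lines: pzjpp rdbo qba vjjga faret gbtn zbhq wnhw xwsky hxf rtsyr jky sizpz zngxq uppz
Hunk 6: at line 5 remove [zbhq,wnhw,xwsky] add [fhe] -> 13 lines: pzjpp rdbo qba vjjga faret gbtn fhe hxf rtsyr jky sizpz zngxq uppz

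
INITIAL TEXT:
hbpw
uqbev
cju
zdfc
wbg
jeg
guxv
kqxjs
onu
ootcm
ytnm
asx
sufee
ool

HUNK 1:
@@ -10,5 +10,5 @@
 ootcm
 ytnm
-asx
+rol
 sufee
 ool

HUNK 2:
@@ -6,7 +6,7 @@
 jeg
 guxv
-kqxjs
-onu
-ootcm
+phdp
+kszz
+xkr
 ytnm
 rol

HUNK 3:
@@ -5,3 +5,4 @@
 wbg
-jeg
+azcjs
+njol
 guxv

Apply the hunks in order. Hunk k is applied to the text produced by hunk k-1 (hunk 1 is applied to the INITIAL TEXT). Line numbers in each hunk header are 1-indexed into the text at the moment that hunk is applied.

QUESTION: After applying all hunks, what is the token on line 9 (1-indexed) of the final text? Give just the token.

Answer: phdp

Derivation:
Hunk 1: at line 10 remove [asx] add [rol] -> 14 lines: hbpw uqbev cju zdfc wbg jeg guxv kqxjs onu ootcm ytnm rol sufee ool
Hunk 2: at line 6 remove [kqxjs,onu,ootcm] add [phdp,kszz,xkr] -> 14 lines: hbpw uqbev cju zdfc wbg jeg guxv phdp kszz xkr ytnm rol sufee ool
Hunk 3: at line 5 remove [jeg] add [azcjs,njol] -> 15 lines: hbpw uqbev cju zdfc wbg azcjs njol guxv phdp kszz xkr ytnm rol sufee ool
Final line 9: phdp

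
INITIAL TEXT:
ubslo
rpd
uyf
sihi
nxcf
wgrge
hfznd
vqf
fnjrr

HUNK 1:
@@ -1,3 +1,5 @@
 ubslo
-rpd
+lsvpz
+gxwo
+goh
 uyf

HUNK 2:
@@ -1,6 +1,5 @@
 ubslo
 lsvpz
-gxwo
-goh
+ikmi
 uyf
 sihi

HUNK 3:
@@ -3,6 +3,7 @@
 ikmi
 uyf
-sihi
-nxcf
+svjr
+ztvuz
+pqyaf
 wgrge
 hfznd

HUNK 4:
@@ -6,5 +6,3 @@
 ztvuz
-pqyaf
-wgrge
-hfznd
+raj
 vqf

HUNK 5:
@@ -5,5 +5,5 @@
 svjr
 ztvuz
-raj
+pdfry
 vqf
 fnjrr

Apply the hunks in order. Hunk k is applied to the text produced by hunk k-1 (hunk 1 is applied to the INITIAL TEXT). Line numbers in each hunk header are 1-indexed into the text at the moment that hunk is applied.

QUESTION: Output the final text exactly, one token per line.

Answer: ubslo
lsvpz
ikmi
uyf
svjr
ztvuz
pdfry
vqf
fnjrr

Derivation:
Hunk 1: at line 1 remove [rpd] add [lsvpz,gxwo,goh] -> 11 lines: ubslo lsvpz gxwo goh uyf sihi nxcf wgrge hfznd vqf fnjrr
Hunk 2: at line 1 remove [gxwo,goh] add [ikmi] -> 10 lines: ubslo lsvpz ikmi uyf sihi nxcf wgrge hfznd vqf fnjrr
Hunk 3: at line 3 remove [sihi,nxcf] add [svjr,ztvuz,pqyaf] -> 11 lines: ubslo lsvpz ikmi uyf svjr ztvuz pqyaf wgrge hfznd vqf fnjrr
Hunk 4: at line 6 remove [pqyaf,wgrge,hfznd] add [raj] -> 9 lines: ubslo lsvpz ikmi uyf svjr ztvuz raj vqf fnjrr
Hunk 5: at line 5 remove [raj] add [pdfry] -> 9 lines: ubslo lsvpz ikmi uyf svjr ztvuz pdfry vqf fnjrr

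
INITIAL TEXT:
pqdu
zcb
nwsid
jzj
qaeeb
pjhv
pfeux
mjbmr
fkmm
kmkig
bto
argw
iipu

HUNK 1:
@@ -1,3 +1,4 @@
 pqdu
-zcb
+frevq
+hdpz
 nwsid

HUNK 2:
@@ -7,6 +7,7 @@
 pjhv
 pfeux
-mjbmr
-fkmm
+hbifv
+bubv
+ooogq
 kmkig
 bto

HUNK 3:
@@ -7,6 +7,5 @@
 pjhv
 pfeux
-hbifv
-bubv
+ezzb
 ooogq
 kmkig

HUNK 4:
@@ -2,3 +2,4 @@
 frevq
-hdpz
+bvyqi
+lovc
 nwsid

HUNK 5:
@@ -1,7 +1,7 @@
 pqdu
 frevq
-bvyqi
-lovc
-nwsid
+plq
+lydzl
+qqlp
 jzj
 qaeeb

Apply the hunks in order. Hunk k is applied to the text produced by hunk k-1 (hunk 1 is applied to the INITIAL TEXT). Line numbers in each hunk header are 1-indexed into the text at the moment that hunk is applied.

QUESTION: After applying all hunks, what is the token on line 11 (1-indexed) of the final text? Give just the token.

Hunk 1: at line 1 remove [zcb] add [frevq,hdpz] -> 14 lines: pqdu frevq hdpz nwsid jzj qaeeb pjhv pfeux mjbmr fkmm kmkig bto argw iipu
Hunk 2: at line 7 remove [mjbmr,fkmm] add [hbifv,bubv,ooogq] -> 15 lines: pqdu frevq hdpz nwsid jzj qaeeb pjhv pfeux hbifv bubv ooogq kmkig bto argw iipu
Hunk 3: at line 7 remove [hbifv,bubv] add [ezzb] -> 14 lines: pqdu frevq hdpz nwsid jzj qaeeb pjhv pfeux ezzb ooogq kmkig bto argw iipu
Hunk 4: at line 2 remove [hdpz] add [bvyqi,lovc] -> 15 lines: pqdu frevq bvyqi lovc nwsid jzj qaeeb pjhv pfeux ezzb ooogq kmkig bto argw iipu
Hunk 5: at line 1 remove [bvyqi,lovc,nwsid] add [plq,lydzl,qqlp] -> 15 lines: pqdu frevq plq lydzl qqlp jzj qaeeb pjhv pfeux ezzb ooogq kmkig bto argw iipu
Final line 11: ooogq

Answer: ooogq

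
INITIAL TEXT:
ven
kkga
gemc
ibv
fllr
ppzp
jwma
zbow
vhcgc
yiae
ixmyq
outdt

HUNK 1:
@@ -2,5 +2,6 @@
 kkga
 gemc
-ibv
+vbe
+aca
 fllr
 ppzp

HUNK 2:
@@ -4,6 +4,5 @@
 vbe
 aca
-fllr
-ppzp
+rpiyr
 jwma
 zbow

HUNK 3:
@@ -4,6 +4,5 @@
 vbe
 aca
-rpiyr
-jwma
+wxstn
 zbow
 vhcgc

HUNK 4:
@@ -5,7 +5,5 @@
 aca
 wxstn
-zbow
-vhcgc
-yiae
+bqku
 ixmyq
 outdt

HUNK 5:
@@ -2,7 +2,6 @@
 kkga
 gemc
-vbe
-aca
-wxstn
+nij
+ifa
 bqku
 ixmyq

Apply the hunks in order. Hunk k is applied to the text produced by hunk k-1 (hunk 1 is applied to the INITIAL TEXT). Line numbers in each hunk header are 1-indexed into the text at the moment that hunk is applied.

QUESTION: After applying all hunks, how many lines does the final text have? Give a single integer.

Hunk 1: at line 2 remove [ibv] add [vbe,aca] -> 13 lines: ven kkga gemc vbe aca fllr ppzp jwma zbow vhcgc yiae ixmyq outdt
Hunk 2: at line 4 remove [fllr,ppzp] add [rpiyr] -> 12 lines: ven kkga gemc vbe aca rpiyr jwma zbow vhcgc yiae ixmyq outdt
Hunk 3: at line 4 remove [rpiyr,jwma] add [wxstn] -> 11 lines: ven kkga gemc vbe aca wxstn zbow vhcgc yiae ixmyq outdt
Hunk 4: at line 5 remove [zbow,vhcgc,yiae] add [bqku] -> 9 lines: ven kkga gemc vbe aca wxstn bqku ixmyq outdt
Hunk 5: at line 2 remove [vbe,aca,wxstn] add [nij,ifa] -> 8 lines: ven kkga gemc nij ifa bqku ixmyq outdt
Final line count: 8

Answer: 8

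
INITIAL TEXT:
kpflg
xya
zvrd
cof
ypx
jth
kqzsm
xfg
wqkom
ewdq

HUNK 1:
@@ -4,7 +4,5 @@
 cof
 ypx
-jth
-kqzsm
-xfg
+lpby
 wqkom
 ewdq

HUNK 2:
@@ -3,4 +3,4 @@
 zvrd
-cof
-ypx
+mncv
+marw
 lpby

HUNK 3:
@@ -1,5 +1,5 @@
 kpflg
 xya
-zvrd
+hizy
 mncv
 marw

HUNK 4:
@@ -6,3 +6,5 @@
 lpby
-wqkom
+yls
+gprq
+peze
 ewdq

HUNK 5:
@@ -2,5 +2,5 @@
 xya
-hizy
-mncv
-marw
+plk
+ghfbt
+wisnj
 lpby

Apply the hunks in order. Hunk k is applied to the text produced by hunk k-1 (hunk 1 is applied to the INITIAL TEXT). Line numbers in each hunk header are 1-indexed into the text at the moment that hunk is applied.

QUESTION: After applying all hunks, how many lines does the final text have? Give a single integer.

Hunk 1: at line 4 remove [jth,kqzsm,xfg] add [lpby] -> 8 lines: kpflg xya zvrd cof ypx lpby wqkom ewdq
Hunk 2: at line 3 remove [cof,ypx] add [mncv,marw] -> 8 lines: kpflg xya zvrd mncv marw lpby wqkom ewdq
Hunk 3: at line 1 remove [zvrd] add [hizy] -> 8 lines: kpflg xya hizy mncv marw lpby wqkom ewdq
Hunk 4: at line 6 remove [wqkom] add [yls,gprq,peze] -> 10 lines: kpflg xya hizy mncv marw lpby yls gprq peze ewdq
Hunk 5: at line 2 remove [hizy,mncv,marw] add [plk,ghfbt,wisnj] -> 10 lines: kpflg xya plk ghfbt wisnj lpby yls gprq peze ewdq
Final line count: 10

Answer: 10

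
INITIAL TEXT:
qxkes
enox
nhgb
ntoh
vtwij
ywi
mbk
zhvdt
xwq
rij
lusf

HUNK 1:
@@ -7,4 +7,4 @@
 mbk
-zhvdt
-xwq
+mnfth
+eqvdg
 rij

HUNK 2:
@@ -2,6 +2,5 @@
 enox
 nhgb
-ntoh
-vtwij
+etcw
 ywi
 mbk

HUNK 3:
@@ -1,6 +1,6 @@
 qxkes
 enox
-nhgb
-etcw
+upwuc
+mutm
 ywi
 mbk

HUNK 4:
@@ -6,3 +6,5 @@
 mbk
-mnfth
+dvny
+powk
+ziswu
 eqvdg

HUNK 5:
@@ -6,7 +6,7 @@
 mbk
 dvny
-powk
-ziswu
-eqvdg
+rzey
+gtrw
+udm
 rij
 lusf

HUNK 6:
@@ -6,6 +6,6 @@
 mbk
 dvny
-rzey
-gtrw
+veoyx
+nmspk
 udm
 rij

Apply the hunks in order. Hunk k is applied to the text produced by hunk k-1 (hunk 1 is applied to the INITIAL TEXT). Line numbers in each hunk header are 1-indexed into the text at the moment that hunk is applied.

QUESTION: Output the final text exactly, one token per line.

Hunk 1: at line 7 remove [zhvdt,xwq] add [mnfth,eqvdg] -> 11 lines: qxkes enox nhgb ntoh vtwij ywi mbk mnfth eqvdg rij lusf
Hunk 2: at line 2 remove [ntoh,vtwij] add [etcw] -> 10 lines: qxkes enox nhgb etcw ywi mbk mnfth eqvdg rij lusf
Hunk 3: at line 1 remove [nhgb,etcw] add [upwuc,mutm] -> 10 lines: qxkes enox upwuc mutm ywi mbk mnfth eqvdg rij lusf
Hunk 4: at line 6 remove [mnfth] add [dvny,powk,ziswu] -> 12 lines: qxkes enox upwuc mutm ywi mbk dvny powk ziswu eqvdg rij lusf
Hunk 5: at line 6 remove [powk,ziswu,eqvdg] add [rzey,gtrw,udm] -> 12 lines: qxkes enox upwuc mutm ywi mbk dvny rzey gtrw udm rij lusf
Hunk 6: at line 6 remove [rzey,gtrw] add [veoyx,nmspk] -> 12 lines: qxkes enox upwuc mutm ywi mbk dvny veoyx nmspk udm rij lusf

Answer: qxkes
enox
upwuc
mutm
ywi
mbk
dvny
veoyx
nmspk
udm
rij
lusf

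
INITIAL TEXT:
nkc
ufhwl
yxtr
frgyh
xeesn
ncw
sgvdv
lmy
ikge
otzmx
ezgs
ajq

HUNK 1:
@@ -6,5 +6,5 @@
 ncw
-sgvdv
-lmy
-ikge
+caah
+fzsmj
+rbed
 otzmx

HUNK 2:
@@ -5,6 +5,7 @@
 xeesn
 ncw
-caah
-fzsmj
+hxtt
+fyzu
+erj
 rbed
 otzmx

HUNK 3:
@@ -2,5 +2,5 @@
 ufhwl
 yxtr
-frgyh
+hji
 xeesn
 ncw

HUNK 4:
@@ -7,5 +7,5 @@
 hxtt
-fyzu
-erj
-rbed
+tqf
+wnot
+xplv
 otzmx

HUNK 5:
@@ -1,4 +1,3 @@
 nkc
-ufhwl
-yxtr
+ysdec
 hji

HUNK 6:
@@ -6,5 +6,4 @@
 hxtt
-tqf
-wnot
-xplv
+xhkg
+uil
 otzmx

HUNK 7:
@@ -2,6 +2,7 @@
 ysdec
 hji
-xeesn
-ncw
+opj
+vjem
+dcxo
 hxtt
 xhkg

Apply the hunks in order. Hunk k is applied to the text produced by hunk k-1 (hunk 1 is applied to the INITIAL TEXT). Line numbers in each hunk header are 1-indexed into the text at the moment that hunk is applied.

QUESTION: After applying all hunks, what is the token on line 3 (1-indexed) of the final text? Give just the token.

Answer: hji

Derivation:
Hunk 1: at line 6 remove [sgvdv,lmy,ikge] add [caah,fzsmj,rbed] -> 12 lines: nkc ufhwl yxtr frgyh xeesn ncw caah fzsmj rbed otzmx ezgs ajq
Hunk 2: at line 5 remove [caah,fzsmj] add [hxtt,fyzu,erj] -> 13 lines: nkc ufhwl yxtr frgyh xeesn ncw hxtt fyzu erj rbed otzmx ezgs ajq
Hunk 3: at line 2 remove [frgyh] add [hji] -> 13 lines: nkc ufhwl yxtr hji xeesn ncw hxtt fyzu erj rbed otzmx ezgs ajq
Hunk 4: at line 7 remove [fyzu,erj,rbed] add [tqf,wnot,xplv] -> 13 lines: nkc ufhwl yxtr hji xeesn ncw hxtt tqf wnot xplv otzmx ezgs ajq
Hunk 5: at line 1 remove [ufhwl,yxtr] add [ysdec] -> 12 lines: nkc ysdec hji xeesn ncw hxtt tqf wnot xplv otzmx ezgs ajq
Hunk 6: at line 6 remove [tqf,wnot,xplv] add [xhkg,uil] -> 11 lines: nkc ysdec hji xeesn ncw hxtt xhkg uil otzmx ezgs ajq
Hunk 7: at line 2 remove [xeesn,ncw] add [opj,vjem,dcxo] -> 12 lines: nkc ysdec hji opj vjem dcxo hxtt xhkg uil otzmx ezgs ajq
Final line 3: hji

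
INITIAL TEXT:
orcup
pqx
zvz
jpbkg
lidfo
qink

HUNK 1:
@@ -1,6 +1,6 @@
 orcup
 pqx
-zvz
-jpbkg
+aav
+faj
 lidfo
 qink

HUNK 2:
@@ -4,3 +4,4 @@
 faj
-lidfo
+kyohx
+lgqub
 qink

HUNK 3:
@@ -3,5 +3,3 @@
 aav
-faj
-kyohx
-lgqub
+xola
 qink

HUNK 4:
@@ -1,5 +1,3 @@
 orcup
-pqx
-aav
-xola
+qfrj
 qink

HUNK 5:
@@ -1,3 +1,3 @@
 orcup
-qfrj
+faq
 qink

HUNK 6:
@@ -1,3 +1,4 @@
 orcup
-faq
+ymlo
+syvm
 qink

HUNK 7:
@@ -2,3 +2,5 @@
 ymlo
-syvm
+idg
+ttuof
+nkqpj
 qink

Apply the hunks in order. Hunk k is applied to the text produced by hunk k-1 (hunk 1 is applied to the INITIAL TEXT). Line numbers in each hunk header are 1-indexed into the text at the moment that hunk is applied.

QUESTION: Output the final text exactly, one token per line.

Answer: orcup
ymlo
idg
ttuof
nkqpj
qink

Derivation:
Hunk 1: at line 1 remove [zvz,jpbkg] add [aav,faj] -> 6 lines: orcup pqx aav faj lidfo qink
Hunk 2: at line 4 remove [lidfo] add [kyohx,lgqub] -> 7 lines: orcup pqx aav faj kyohx lgqub qink
Hunk 3: at line 3 remove [faj,kyohx,lgqub] add [xola] -> 5 lines: orcup pqx aav xola qink
Hunk 4: at line 1 remove [pqx,aav,xola] add [qfrj] -> 3 lines: orcup qfrj qink
Hunk 5: at line 1 remove [qfrj] add [faq] -> 3 lines: orcup faq qink
Hunk 6: at line 1 remove [faq] add [ymlo,syvm] -> 4 lines: orcup ymlo syvm qink
Hunk 7: at line 2 remove [syvm] add [idg,ttuof,nkqpj] -> 6 lines: orcup ymlo idg ttuof nkqpj qink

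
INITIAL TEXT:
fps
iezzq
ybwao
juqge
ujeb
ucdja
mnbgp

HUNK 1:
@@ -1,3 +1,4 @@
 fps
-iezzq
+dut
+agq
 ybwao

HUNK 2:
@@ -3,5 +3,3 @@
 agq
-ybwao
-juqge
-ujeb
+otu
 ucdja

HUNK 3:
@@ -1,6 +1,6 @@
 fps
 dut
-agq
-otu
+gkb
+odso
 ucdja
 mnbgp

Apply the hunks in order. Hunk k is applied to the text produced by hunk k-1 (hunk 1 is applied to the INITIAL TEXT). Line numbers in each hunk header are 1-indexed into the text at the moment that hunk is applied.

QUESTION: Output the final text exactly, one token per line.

Hunk 1: at line 1 remove [iezzq] add [dut,agq] -> 8 lines: fps dut agq ybwao juqge ujeb ucdja mnbgp
Hunk 2: at line 3 remove [ybwao,juqge,ujeb] add [otu] -> 6 lines: fps dut agq otu ucdja mnbgp
Hunk 3: at line 1 remove [agq,otu] add [gkb,odso] -> 6 lines: fps dut gkb odso ucdja mnbgp

Answer: fps
dut
gkb
odso
ucdja
mnbgp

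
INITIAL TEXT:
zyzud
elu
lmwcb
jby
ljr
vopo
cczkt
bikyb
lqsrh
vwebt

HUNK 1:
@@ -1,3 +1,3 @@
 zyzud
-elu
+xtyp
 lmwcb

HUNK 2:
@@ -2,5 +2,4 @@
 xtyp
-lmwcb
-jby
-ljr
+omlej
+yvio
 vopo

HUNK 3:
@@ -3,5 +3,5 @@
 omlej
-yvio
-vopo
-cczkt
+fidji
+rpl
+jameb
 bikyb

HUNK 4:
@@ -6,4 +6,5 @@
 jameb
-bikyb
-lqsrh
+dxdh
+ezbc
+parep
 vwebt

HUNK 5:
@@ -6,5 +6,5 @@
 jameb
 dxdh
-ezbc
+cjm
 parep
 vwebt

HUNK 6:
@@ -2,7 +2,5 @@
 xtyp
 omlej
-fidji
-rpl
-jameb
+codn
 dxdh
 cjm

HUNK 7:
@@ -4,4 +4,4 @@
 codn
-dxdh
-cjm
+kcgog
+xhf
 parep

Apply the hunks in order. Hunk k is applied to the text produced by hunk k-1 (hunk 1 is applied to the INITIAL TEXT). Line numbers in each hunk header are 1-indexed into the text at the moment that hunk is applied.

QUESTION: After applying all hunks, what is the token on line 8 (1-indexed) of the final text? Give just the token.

Hunk 1: at line 1 remove [elu] add [xtyp] -> 10 lines: zyzud xtyp lmwcb jby ljr vopo cczkt bikyb lqsrh vwebt
Hunk 2: at line 2 remove [lmwcb,jby,ljr] add [omlej,yvio] -> 9 lines: zyzud xtyp omlej yvio vopo cczkt bikyb lqsrh vwebt
Hunk 3: at line 3 remove [yvio,vopo,cczkt] add [fidji,rpl,jameb] -> 9 lines: zyzud xtyp omlej fidji rpl jameb bikyb lqsrh vwebt
Hunk 4: at line 6 remove [bikyb,lqsrh] add [dxdh,ezbc,parep] -> 10 lines: zyzud xtyp omlej fidji rpl jameb dxdh ezbc parep vwebt
Hunk 5: at line 6 remove [ezbc] add [cjm] -> 10 lines: zyzud xtyp omlej fidji rpl jameb dxdh cjm parep vwebt
Hunk 6: at line 2 remove [fidji,rpl,jameb] add [codn] -> 8 lines: zyzud xtyp omlej codn dxdh cjm parep vwebt
Hunk 7: at line 4 remove [dxdh,cjm] add [kcgog,xhf] -> 8 lines: zyzud xtyp omlej codn kcgog xhf parep vwebt
Final line 8: vwebt

Answer: vwebt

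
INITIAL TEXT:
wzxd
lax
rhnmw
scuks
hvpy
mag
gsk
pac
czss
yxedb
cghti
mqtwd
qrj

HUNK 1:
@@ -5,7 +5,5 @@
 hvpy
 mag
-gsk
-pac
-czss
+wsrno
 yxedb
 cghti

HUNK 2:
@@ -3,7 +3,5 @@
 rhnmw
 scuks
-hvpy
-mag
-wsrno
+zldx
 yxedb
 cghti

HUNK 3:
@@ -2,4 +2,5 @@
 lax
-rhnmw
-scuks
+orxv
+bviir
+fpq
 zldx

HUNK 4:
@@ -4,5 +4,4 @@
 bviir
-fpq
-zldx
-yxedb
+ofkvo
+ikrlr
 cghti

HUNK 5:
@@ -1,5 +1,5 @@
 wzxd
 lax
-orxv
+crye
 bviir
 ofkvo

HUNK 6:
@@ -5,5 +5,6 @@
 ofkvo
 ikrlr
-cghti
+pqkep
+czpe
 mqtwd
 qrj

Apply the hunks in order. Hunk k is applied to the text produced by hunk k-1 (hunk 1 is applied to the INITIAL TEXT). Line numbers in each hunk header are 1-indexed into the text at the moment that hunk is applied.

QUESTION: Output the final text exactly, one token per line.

Hunk 1: at line 5 remove [gsk,pac,czss] add [wsrno] -> 11 lines: wzxd lax rhnmw scuks hvpy mag wsrno yxedb cghti mqtwd qrj
Hunk 2: at line 3 remove [hvpy,mag,wsrno] add [zldx] -> 9 lines: wzxd lax rhnmw scuks zldx yxedb cghti mqtwd qrj
Hunk 3: at line 2 remove [rhnmw,scuks] add [orxv,bviir,fpq] -> 10 lines: wzxd lax orxv bviir fpq zldx yxedb cghti mqtwd qrj
Hunk 4: at line 4 remove [fpq,zldx,yxedb] add [ofkvo,ikrlr] -> 9 lines: wzxd lax orxv bviir ofkvo ikrlr cghti mqtwd qrj
Hunk 5: at line 1 remove [orxv] add [crye] -> 9 lines: wzxd lax crye bviir ofkvo ikrlr cghti mqtwd qrj
Hunk 6: at line 5 remove [cghti] add [pqkep,czpe] -> 10 lines: wzxd lax crye bviir ofkvo ikrlr pqkep czpe mqtwd qrj

Answer: wzxd
lax
crye
bviir
ofkvo
ikrlr
pqkep
czpe
mqtwd
qrj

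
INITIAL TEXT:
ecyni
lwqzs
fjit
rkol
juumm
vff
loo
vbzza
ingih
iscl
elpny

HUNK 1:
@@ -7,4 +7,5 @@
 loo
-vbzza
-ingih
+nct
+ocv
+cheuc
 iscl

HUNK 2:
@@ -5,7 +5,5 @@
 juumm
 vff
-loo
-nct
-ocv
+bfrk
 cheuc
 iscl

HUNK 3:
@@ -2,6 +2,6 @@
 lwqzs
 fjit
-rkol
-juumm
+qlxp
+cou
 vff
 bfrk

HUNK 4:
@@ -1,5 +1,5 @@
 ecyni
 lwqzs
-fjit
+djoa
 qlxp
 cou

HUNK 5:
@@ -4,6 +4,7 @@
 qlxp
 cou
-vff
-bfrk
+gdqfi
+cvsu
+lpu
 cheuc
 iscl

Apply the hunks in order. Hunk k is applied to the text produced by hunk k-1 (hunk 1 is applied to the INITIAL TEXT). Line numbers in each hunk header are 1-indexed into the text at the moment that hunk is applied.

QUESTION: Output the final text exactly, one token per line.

Hunk 1: at line 7 remove [vbzza,ingih] add [nct,ocv,cheuc] -> 12 lines: ecyni lwqzs fjit rkol juumm vff loo nct ocv cheuc iscl elpny
Hunk 2: at line 5 remove [loo,nct,ocv] add [bfrk] -> 10 lines: ecyni lwqzs fjit rkol juumm vff bfrk cheuc iscl elpny
Hunk 3: at line 2 remove [rkol,juumm] add [qlxp,cou] -> 10 lines: ecyni lwqzs fjit qlxp cou vff bfrk cheuc iscl elpny
Hunk 4: at line 1 remove [fjit] add [djoa] -> 10 lines: ecyni lwqzs djoa qlxp cou vff bfrk cheuc iscl elpny
Hunk 5: at line 4 remove [vff,bfrk] add [gdqfi,cvsu,lpu] -> 11 lines: ecyni lwqzs djoa qlxp cou gdqfi cvsu lpu cheuc iscl elpny

Answer: ecyni
lwqzs
djoa
qlxp
cou
gdqfi
cvsu
lpu
cheuc
iscl
elpny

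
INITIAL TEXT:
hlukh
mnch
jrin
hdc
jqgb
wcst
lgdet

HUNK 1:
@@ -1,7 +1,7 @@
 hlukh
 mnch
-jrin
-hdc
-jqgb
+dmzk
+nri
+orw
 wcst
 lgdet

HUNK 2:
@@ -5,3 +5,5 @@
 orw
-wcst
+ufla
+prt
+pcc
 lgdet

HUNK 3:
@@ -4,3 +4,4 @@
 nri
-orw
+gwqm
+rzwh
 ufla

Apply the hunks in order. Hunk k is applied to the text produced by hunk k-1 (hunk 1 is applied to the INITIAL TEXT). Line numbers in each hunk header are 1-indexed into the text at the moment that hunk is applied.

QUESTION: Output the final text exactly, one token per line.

Hunk 1: at line 1 remove [jrin,hdc,jqgb] add [dmzk,nri,orw] -> 7 lines: hlukh mnch dmzk nri orw wcst lgdet
Hunk 2: at line 5 remove [wcst] add [ufla,prt,pcc] -> 9 lines: hlukh mnch dmzk nri orw ufla prt pcc lgdet
Hunk 3: at line 4 remove [orw] add [gwqm,rzwh] -> 10 lines: hlukh mnch dmzk nri gwqm rzwh ufla prt pcc lgdet

Answer: hlukh
mnch
dmzk
nri
gwqm
rzwh
ufla
prt
pcc
lgdet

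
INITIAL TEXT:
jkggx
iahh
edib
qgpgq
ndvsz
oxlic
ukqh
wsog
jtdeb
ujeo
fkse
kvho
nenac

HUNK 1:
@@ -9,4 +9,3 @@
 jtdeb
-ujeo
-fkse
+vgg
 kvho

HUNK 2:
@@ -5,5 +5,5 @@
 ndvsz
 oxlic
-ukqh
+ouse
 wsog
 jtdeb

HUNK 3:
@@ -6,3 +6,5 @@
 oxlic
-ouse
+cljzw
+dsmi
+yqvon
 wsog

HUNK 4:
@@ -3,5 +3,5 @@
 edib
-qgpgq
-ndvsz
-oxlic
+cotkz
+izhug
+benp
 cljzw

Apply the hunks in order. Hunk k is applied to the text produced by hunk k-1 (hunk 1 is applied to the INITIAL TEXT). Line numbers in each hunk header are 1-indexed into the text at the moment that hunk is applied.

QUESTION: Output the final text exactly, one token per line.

Hunk 1: at line 9 remove [ujeo,fkse] add [vgg] -> 12 lines: jkggx iahh edib qgpgq ndvsz oxlic ukqh wsog jtdeb vgg kvho nenac
Hunk 2: at line 5 remove [ukqh] add [ouse] -> 12 lines: jkggx iahh edib qgpgq ndvsz oxlic ouse wsog jtdeb vgg kvho nenac
Hunk 3: at line 6 remove [ouse] add [cljzw,dsmi,yqvon] -> 14 lines: jkggx iahh edib qgpgq ndvsz oxlic cljzw dsmi yqvon wsog jtdeb vgg kvho nenac
Hunk 4: at line 3 remove [qgpgq,ndvsz,oxlic] add [cotkz,izhug,benp] -> 14 lines: jkggx iahh edib cotkz izhug benp cljzw dsmi yqvon wsog jtdeb vgg kvho nenac

Answer: jkggx
iahh
edib
cotkz
izhug
benp
cljzw
dsmi
yqvon
wsog
jtdeb
vgg
kvho
nenac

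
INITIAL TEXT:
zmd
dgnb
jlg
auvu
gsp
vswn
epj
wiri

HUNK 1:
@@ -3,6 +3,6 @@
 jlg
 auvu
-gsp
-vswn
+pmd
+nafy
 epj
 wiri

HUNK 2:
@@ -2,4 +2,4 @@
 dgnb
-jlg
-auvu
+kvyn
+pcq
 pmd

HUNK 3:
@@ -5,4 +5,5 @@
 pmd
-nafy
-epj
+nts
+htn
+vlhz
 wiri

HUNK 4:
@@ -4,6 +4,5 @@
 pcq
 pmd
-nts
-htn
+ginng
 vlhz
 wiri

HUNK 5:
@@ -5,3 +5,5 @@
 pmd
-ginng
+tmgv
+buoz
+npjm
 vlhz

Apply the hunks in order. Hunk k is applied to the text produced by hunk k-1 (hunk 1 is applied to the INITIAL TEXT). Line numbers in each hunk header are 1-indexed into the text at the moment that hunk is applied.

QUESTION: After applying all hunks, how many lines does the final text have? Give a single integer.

Answer: 10

Derivation:
Hunk 1: at line 3 remove [gsp,vswn] add [pmd,nafy] -> 8 lines: zmd dgnb jlg auvu pmd nafy epj wiri
Hunk 2: at line 2 remove [jlg,auvu] add [kvyn,pcq] -> 8 lines: zmd dgnb kvyn pcq pmd nafy epj wiri
Hunk 3: at line 5 remove [nafy,epj] add [nts,htn,vlhz] -> 9 lines: zmd dgnb kvyn pcq pmd nts htn vlhz wiri
Hunk 4: at line 4 remove [nts,htn] add [ginng] -> 8 lines: zmd dgnb kvyn pcq pmd ginng vlhz wiri
Hunk 5: at line 5 remove [ginng] add [tmgv,buoz,npjm] -> 10 lines: zmd dgnb kvyn pcq pmd tmgv buoz npjm vlhz wiri
Final line count: 10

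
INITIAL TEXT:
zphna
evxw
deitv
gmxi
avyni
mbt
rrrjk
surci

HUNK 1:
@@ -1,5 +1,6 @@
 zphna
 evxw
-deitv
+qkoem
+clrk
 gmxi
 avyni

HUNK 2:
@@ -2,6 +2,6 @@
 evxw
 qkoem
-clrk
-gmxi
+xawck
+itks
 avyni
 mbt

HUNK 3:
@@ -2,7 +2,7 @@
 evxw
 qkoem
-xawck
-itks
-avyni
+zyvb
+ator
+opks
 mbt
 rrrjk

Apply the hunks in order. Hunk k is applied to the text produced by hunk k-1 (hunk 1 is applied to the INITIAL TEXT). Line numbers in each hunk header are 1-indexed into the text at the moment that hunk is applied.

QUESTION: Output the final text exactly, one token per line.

Answer: zphna
evxw
qkoem
zyvb
ator
opks
mbt
rrrjk
surci

Derivation:
Hunk 1: at line 1 remove [deitv] add [qkoem,clrk] -> 9 lines: zphna evxw qkoem clrk gmxi avyni mbt rrrjk surci
Hunk 2: at line 2 remove [clrk,gmxi] add [xawck,itks] -> 9 lines: zphna evxw qkoem xawck itks avyni mbt rrrjk surci
Hunk 3: at line 2 remove [xawck,itks,avyni] add [zyvb,ator,opks] -> 9 lines: zphna evxw qkoem zyvb ator opks mbt rrrjk surci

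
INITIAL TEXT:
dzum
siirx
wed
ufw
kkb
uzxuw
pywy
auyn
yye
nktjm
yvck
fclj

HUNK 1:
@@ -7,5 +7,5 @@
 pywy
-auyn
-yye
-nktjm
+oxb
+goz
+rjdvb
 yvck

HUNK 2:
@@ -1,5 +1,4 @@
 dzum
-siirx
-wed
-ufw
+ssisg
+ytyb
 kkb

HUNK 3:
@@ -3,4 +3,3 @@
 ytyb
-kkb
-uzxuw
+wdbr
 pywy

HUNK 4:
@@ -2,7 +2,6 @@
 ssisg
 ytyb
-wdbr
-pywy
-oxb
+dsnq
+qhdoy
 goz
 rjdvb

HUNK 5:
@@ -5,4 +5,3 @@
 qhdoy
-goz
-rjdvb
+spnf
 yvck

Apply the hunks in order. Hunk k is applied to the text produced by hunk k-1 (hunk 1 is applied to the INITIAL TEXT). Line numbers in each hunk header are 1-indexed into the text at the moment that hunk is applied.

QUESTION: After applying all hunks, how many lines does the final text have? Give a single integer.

Answer: 8

Derivation:
Hunk 1: at line 7 remove [auyn,yye,nktjm] add [oxb,goz,rjdvb] -> 12 lines: dzum siirx wed ufw kkb uzxuw pywy oxb goz rjdvb yvck fclj
Hunk 2: at line 1 remove [siirx,wed,ufw] add [ssisg,ytyb] -> 11 lines: dzum ssisg ytyb kkb uzxuw pywy oxb goz rjdvb yvck fclj
Hunk 3: at line 3 remove [kkb,uzxuw] add [wdbr] -> 10 lines: dzum ssisg ytyb wdbr pywy oxb goz rjdvb yvck fclj
Hunk 4: at line 2 remove [wdbr,pywy,oxb] add [dsnq,qhdoy] -> 9 lines: dzum ssisg ytyb dsnq qhdoy goz rjdvb yvck fclj
Hunk 5: at line 5 remove [goz,rjdvb] add [spnf] -> 8 lines: dzum ssisg ytyb dsnq qhdoy spnf yvck fclj
Final line count: 8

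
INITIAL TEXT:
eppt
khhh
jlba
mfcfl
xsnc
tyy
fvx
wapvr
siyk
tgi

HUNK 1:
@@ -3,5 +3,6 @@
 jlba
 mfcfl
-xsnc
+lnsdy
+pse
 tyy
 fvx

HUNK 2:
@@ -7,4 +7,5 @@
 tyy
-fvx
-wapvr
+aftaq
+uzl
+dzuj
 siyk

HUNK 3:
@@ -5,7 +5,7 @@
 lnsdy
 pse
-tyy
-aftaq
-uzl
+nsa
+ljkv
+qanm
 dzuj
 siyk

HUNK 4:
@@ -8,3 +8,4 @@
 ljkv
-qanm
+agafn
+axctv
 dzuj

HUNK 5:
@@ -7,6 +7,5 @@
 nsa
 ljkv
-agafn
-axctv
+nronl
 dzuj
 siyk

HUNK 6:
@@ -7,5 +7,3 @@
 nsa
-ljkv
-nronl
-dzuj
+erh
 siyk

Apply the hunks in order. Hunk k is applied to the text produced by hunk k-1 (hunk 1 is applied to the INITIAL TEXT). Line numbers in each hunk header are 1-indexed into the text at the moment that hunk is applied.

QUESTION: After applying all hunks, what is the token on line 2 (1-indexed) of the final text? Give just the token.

Hunk 1: at line 3 remove [xsnc] add [lnsdy,pse] -> 11 lines: eppt khhh jlba mfcfl lnsdy pse tyy fvx wapvr siyk tgi
Hunk 2: at line 7 remove [fvx,wapvr] add [aftaq,uzl,dzuj] -> 12 lines: eppt khhh jlba mfcfl lnsdy pse tyy aftaq uzl dzuj siyk tgi
Hunk 3: at line 5 remove [tyy,aftaq,uzl] add [nsa,ljkv,qanm] -> 12 lines: eppt khhh jlba mfcfl lnsdy pse nsa ljkv qanm dzuj siyk tgi
Hunk 4: at line 8 remove [qanm] add [agafn,axctv] -> 13 lines: eppt khhh jlba mfcfl lnsdy pse nsa ljkv agafn axctv dzuj siyk tgi
Hunk 5: at line 7 remove [agafn,axctv] add [nronl] -> 12 lines: eppt khhh jlba mfcfl lnsdy pse nsa ljkv nronl dzuj siyk tgi
Hunk 6: at line 7 remove [ljkv,nronl,dzuj] add [erh] -> 10 lines: eppt khhh jlba mfcfl lnsdy pse nsa erh siyk tgi
Final line 2: khhh

Answer: khhh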